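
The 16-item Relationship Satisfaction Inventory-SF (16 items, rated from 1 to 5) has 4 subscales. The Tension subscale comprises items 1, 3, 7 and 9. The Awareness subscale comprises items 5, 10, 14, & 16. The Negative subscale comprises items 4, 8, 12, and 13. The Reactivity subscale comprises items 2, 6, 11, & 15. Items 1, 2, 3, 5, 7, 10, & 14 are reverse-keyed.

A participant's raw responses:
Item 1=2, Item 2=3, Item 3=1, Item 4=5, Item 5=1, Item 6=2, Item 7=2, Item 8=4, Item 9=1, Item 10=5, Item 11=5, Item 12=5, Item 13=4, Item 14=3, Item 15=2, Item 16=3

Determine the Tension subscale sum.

Tension items: 1, 3, 7, 9.
Of these, items 1, 3, and 7 are reverse-keyed; reverse-coded value = 6 − response.
  item 1: 6 − 2 = 4
  item 3: 6 − 1 = 5
  item 7: 6 − 2 = 4
  item 9: 1
Sum = 4 + 5 + 4 + 1 = 14

14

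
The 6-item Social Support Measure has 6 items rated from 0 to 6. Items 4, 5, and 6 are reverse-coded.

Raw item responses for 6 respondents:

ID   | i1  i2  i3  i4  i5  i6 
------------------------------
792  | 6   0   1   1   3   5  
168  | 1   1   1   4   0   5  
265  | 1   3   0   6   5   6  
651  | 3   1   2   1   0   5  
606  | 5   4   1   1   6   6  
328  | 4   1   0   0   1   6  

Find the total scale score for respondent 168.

12

Respondent 168 raw: 1, 1, 1, 4, 0, 5.
Reverse-coded (reverse-coded value = 6 − response):
  item 1: 1
  item 2: 1
  item 3: 1
  item 4: 6 − 4 = 2
  item 5: 6 − 0 = 6
  item 6: 6 − 5 = 1
Sum = 1 + 1 + 1 + 2 + 6 + 1 = 12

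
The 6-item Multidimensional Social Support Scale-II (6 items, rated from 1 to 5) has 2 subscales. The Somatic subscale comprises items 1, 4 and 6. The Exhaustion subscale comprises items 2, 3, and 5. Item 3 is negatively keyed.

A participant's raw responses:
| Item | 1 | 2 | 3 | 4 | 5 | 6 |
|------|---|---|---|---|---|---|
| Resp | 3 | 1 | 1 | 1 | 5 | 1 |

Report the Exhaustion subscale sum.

Exhaustion items: 2, 3, 5.
Of these, item 3 is negatively keyed; on a 1–5 scale, reversed = 6 − raw.
  item 2: 1
  item 3: 6 − 1 = 5
  item 5: 5
Sum = 1 + 5 + 5 = 11

11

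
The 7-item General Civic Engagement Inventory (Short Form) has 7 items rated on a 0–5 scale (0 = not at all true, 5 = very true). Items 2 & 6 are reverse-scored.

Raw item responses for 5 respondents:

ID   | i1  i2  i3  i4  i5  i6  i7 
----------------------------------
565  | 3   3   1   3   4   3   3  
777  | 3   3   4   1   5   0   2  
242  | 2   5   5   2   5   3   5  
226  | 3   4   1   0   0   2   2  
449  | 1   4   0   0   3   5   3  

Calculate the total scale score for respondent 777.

Respondent 777 raw: 3, 3, 4, 1, 5, 0, 2.
Reverse-coded (reversed = (0+5) − raw = 5 − raw):
  item 1: 3
  item 2: 5 − 3 = 2
  item 3: 4
  item 4: 1
  item 5: 5
  item 6: 5 − 0 = 5
  item 7: 2
Sum = 3 + 2 + 4 + 1 + 5 + 5 + 2 = 22

22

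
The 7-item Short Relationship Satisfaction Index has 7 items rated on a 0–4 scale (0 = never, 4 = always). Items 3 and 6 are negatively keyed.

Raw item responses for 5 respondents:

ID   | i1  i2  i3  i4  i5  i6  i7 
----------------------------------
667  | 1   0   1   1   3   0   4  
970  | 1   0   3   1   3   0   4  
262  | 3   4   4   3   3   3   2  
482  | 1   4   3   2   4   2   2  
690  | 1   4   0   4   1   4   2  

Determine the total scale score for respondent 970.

Respondent 970 raw: 1, 0, 3, 1, 3, 0, 4.
Reverse-coded (reversed = (0+4) − raw = 4 − raw):
  item 1: 1
  item 2: 0
  item 3: 4 − 3 = 1
  item 4: 1
  item 5: 3
  item 6: 4 − 0 = 4
  item 7: 4
Sum = 1 + 0 + 1 + 1 + 3 + 4 + 4 = 14

14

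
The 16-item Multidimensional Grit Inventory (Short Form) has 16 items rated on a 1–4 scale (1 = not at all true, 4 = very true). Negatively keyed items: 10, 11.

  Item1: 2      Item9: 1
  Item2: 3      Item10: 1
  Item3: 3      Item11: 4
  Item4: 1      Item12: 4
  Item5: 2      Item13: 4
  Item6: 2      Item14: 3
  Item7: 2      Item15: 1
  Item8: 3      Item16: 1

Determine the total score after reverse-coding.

37

Reversing items 10 & 11 with 5 − raw:
Total = 2 + 3 + 3 + 1 + 2 + 2 + 2 + 3 + 1 + (5−1) + (5−4) + 4 + 4 + 3 + 1 + 1
      = 2 + 3 + 3 + 1 + 2 + 2 + 2 + 3 + 1 + 4 + 1 + 4 + 4 + 3 + 1 + 1 = 37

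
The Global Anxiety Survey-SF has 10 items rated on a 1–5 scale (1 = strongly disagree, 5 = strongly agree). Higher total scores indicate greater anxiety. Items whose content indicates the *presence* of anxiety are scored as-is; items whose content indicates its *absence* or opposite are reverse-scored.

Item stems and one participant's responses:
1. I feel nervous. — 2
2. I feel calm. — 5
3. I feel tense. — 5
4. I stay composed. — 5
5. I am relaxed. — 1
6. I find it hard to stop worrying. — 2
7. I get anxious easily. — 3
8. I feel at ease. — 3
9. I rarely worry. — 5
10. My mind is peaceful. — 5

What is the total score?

24

Items 2, 4, 5, 8, 9, 10 describe the absence/opposite of anxiety → reverse-score.
reversed = (1+5) − raw = 6 − raw.
  item 1: 2
  item 2: 6 − 5 = 1
  item 3: 5
  item 4: 6 − 5 = 1
  item 5: 6 − 1 = 5
  item 6: 2
  item 7: 3
  item 8: 6 − 3 = 3
  item 9: 6 − 5 = 1
  item 10: 6 − 5 = 1
Total = 2 + 1 + 5 + 1 + 5 + 2 + 3 + 3 + 1 + 1 = 24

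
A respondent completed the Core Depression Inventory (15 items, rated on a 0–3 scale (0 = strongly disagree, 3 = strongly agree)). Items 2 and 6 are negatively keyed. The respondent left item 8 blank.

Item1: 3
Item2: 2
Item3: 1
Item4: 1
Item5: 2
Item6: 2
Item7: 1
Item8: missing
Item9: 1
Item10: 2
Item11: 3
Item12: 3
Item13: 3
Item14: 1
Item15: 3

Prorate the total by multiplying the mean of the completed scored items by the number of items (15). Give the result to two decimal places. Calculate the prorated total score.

27.86

Reverse-coded (reversed = (0+3) − raw = 3 − raw):
  item 2: 3 − 2 = 1
  item 6: 3 − 2 = 1
Completed scored items (14 of 15): 3, 1, 1, 1, 2, 1, 1, 1, 2, 3, 3, 3, 1, 3; sum = 26.
Person mean = 26 / 14 ≈ 1.8571
Prorated total = (26 / 14) × 15 = 27.86 (to 2 dp)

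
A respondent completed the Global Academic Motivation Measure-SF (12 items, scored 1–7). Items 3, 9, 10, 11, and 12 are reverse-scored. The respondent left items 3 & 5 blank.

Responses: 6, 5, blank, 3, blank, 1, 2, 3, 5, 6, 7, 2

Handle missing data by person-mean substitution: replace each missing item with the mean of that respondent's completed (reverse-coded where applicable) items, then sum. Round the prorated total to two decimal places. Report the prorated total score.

38.40

Reverse-coded (reverse-coded value = 8 − response):
  item 9: 8 − 5 = 3
  item 10: 8 − 6 = 2
  item 11: 8 − 7 = 1
  item 12: 8 − 2 = 6
Completed scored items (10 of 12): 6, 5, 3, 1, 2, 3, 3, 2, 1, 6; sum = 32.
Person mean = 32 / 10 ≈ 3.2000
Prorated total = (32 / 10) × 12 = 38.40 (to 2 dp)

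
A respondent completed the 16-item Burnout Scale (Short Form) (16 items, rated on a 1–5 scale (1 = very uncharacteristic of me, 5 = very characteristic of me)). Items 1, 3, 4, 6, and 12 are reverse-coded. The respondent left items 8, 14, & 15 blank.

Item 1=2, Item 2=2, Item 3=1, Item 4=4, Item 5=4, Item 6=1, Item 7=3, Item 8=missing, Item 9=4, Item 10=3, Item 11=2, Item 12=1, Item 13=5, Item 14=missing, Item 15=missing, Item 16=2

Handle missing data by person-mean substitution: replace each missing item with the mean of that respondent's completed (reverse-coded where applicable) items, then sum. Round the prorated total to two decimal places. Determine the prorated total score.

56.62

Reverse-coded (reversed = (1+5) − raw = 6 − raw):
  item 1: 6 − 2 = 4
  item 3: 6 − 1 = 5
  item 4: 6 − 4 = 2
  item 6: 6 − 1 = 5
  item 12: 6 − 1 = 5
Completed scored items (13 of 16): 4, 2, 5, 2, 4, 5, 3, 4, 3, 2, 5, 5, 2; sum = 46.
Person mean = 46 / 13 ≈ 3.5385
Prorated total = (46 / 13) × 16 = 56.62 (to 2 dp)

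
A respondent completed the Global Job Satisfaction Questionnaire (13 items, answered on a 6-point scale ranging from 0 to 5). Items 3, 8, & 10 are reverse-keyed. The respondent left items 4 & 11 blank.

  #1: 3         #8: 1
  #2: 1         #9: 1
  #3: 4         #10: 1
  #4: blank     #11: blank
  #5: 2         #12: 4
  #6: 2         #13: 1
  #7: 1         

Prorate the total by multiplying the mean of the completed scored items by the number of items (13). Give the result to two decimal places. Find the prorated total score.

28.36

Reverse-coded (reverse-coded value = 5 − response):
  item 3: 5 − 4 = 1
  item 8: 5 − 1 = 4
  item 10: 5 − 1 = 4
Completed scored items (11 of 13): 3, 1, 1, 2, 2, 1, 4, 1, 4, 4, 1; sum = 24.
Person mean = 24 / 11 ≈ 2.1818
Prorated total = (24 / 11) × 13 = 28.36 (to 2 dp)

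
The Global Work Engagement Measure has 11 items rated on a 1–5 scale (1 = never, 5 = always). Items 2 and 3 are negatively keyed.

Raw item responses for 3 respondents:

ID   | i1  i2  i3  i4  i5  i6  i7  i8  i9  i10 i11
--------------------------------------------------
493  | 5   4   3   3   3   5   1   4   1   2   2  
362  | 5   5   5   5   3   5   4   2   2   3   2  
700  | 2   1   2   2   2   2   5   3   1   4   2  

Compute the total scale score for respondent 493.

Respondent 493 raw: 5, 4, 3, 3, 3, 5, 1, 4, 1, 2, 2.
Reverse-coded (on a 1–5 scale, reversed = 6 − raw):
  item 1: 5
  item 2: 6 − 4 = 2
  item 3: 6 − 3 = 3
  item 4: 3
  item 5: 3
  item 6: 5
  item 7: 1
  item 8: 4
  item 9: 1
  item 10: 2
  item 11: 2
Sum = 5 + 2 + 3 + 3 + 3 + 5 + 1 + 4 + 1 + 2 + 2 = 31

31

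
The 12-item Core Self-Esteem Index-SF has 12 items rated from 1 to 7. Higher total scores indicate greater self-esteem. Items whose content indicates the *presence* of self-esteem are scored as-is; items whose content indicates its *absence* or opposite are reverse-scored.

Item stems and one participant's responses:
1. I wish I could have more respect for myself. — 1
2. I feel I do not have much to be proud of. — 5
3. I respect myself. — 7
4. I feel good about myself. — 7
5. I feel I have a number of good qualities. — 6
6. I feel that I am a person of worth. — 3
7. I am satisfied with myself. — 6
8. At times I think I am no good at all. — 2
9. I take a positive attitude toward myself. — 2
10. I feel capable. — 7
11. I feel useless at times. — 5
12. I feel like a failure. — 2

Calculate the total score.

Items 1, 2, 8, 11, 12 describe the absence/opposite of self-esteem → reverse-score.
reversed = (1+7) − raw = 8 − raw.
  item 1: 8 − 1 = 7
  item 2: 8 − 5 = 3
  item 3: 7
  item 4: 7
  item 5: 6
  item 6: 3
  item 7: 6
  item 8: 8 − 2 = 6
  item 9: 2
  item 10: 7
  item 11: 8 − 5 = 3
  item 12: 8 − 2 = 6
Total = 7 + 3 + 7 + 7 + 6 + 3 + 6 + 6 + 2 + 7 + 3 + 6 = 63

63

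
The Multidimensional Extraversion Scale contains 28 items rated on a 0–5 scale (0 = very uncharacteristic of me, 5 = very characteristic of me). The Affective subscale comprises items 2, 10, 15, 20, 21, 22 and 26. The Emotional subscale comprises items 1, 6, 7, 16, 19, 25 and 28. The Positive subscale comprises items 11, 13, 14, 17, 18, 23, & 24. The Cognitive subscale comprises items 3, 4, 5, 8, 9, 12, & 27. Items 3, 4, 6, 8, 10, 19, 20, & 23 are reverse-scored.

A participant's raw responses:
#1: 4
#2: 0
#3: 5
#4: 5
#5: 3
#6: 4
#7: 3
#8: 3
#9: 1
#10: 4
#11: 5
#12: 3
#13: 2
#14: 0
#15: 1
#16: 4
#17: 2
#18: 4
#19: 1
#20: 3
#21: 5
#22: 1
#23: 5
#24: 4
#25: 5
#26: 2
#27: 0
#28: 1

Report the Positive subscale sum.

Positive items: 11, 13, 14, 17, 18, 23, 24.
Of these, item 23 is reverse-scored; on a 0–5 scale, reversed = 5 − raw.
  item 11: 5
  item 13: 2
  item 14: 0
  item 17: 2
  item 18: 4
  item 23: 5 − 5 = 0
  item 24: 4
Sum = 5 + 2 + 0 + 2 + 4 + 0 + 4 = 17

17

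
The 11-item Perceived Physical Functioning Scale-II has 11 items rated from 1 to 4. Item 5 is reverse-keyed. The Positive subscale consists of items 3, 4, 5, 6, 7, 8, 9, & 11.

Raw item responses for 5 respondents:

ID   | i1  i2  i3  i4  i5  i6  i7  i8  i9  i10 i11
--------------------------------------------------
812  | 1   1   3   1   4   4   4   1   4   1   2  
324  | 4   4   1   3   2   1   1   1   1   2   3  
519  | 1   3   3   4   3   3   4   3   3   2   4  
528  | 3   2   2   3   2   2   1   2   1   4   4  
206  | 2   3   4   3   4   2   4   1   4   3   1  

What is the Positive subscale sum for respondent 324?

14

Respondent 324 raw: 4, 4, 1, 3, 2, 1, 1, 1, 1, 2, 3.
Positive items: 3, 4, 5, 6, 7, 8, 9, 11.
Reverse-coded (reversed = (1+4) − raw = 5 − raw):
  item 3: 1
  item 4: 3
  item 5: 5 − 2 = 3
  item 6: 1
  item 7: 1
  item 8: 1
  item 9: 1
  item 11: 3
Sum = 1 + 3 + 3 + 1 + 1 + 1 + 1 + 3 = 14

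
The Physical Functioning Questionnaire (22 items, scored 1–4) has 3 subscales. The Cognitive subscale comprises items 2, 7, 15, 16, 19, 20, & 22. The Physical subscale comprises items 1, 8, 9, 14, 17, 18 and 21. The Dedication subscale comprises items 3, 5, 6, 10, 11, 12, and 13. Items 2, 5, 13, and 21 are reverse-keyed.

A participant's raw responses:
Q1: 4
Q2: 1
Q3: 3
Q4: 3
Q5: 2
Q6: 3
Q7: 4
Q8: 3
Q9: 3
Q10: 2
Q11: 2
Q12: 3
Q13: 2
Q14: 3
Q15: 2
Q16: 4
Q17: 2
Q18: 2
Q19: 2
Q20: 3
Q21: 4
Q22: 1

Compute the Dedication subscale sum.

Dedication items: 3, 5, 6, 10, 11, 12, 13.
Of these, items 5 and 13 are reverse-keyed; reverse-coded value = 5 − response.
  item 3: 3
  item 5: 5 − 2 = 3
  item 6: 3
  item 10: 2
  item 11: 2
  item 12: 3
  item 13: 5 − 2 = 3
Sum = 3 + 3 + 3 + 2 + 2 + 3 + 3 = 19

19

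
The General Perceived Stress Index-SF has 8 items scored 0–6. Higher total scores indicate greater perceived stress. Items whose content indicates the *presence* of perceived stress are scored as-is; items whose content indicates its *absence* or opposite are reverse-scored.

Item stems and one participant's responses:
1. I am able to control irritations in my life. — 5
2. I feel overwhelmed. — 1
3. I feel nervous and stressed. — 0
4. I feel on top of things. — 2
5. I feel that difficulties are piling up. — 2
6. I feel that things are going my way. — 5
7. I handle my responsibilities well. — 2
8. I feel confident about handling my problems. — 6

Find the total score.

Items 1, 4, 6, 7, 8 describe the absence/opposite of perceived stress → reverse-score.
reversed = (0+6) − raw = 6 − raw.
  item 1: 6 − 5 = 1
  item 2: 1
  item 3: 0
  item 4: 6 − 2 = 4
  item 5: 2
  item 6: 6 − 5 = 1
  item 7: 6 − 2 = 4
  item 8: 6 − 6 = 0
Total = 1 + 1 + 0 + 4 + 2 + 1 + 4 + 0 = 13

13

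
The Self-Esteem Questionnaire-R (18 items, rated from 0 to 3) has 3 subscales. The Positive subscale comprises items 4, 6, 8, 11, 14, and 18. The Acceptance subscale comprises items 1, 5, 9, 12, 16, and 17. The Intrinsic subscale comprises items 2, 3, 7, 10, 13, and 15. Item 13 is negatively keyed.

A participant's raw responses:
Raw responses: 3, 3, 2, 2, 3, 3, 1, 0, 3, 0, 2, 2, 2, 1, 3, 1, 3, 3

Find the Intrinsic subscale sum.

10

Intrinsic items: 2, 3, 7, 10, 13, 15.
Of these, item 13 is negatively keyed; reversed = (0+3) − raw = 3 − raw.
  item 2: 3
  item 3: 2
  item 7: 1
  item 10: 0
  item 13: 3 − 2 = 1
  item 15: 3
Sum = 3 + 2 + 1 + 0 + 1 + 3 = 10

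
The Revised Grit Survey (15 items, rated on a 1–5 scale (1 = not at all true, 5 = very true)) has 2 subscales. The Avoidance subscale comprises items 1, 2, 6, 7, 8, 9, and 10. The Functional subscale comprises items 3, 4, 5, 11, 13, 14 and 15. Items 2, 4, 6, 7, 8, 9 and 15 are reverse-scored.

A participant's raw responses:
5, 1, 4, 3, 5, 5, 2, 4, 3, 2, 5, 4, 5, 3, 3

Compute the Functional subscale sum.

28

Functional items: 3, 4, 5, 11, 13, 14, 15.
Of these, items 4 and 15 are reverse-scored; on a 1–5 scale, reversed = 6 − raw.
  item 3: 4
  item 4: 6 − 3 = 3
  item 5: 5
  item 11: 5
  item 13: 5
  item 14: 3
  item 15: 6 − 3 = 3
Sum = 4 + 3 + 5 + 5 + 5 + 3 + 3 = 28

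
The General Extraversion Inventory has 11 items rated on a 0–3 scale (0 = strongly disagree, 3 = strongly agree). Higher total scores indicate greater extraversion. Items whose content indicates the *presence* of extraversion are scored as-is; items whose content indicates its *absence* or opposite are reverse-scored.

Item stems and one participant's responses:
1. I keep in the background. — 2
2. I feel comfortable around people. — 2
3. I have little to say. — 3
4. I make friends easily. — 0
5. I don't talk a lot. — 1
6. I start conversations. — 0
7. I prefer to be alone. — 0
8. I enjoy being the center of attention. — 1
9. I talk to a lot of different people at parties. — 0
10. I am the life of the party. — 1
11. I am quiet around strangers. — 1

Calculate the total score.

Items 1, 3, 5, 7, 11 describe the absence/opposite of extraversion → reverse-score.
reverse-coded value = 3 − response.
  item 1: 3 − 2 = 1
  item 2: 2
  item 3: 3 − 3 = 0
  item 4: 0
  item 5: 3 − 1 = 2
  item 6: 0
  item 7: 3 − 0 = 3
  item 8: 1
  item 9: 0
  item 10: 1
  item 11: 3 − 1 = 2
Total = 1 + 2 + 0 + 0 + 2 + 0 + 3 + 1 + 0 + 1 + 2 = 12

12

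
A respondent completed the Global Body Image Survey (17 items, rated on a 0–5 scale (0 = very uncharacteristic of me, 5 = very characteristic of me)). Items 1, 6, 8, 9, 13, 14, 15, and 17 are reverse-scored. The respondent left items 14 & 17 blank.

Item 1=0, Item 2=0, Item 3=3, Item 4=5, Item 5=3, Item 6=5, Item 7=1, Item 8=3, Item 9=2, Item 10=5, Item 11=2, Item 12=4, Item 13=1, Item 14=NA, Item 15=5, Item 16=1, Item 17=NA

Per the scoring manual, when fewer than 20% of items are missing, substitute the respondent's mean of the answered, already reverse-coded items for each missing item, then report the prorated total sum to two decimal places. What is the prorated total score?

Reverse-coded (reverse-coded value = 5 − response):
  item 1: 5 − 0 = 5
  item 6: 5 − 5 = 0
  item 8: 5 − 3 = 2
  item 9: 5 − 2 = 3
  item 13: 5 − 1 = 4
  item 15: 5 − 5 = 0
Completed scored items (15 of 17): 5, 0, 3, 5, 3, 0, 1, 2, 3, 5, 2, 4, 4, 0, 1; sum = 38.
Person mean = 38 / 15 ≈ 2.5333
Prorated total = (38 / 15) × 17 = 43.07 (to 2 dp)

43.07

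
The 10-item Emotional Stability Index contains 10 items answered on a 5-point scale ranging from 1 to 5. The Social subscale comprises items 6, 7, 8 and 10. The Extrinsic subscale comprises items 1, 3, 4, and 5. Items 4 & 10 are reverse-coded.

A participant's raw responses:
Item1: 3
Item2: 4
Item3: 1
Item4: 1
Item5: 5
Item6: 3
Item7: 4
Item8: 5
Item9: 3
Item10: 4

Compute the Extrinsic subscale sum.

Extrinsic items: 1, 3, 4, 5.
Of these, item 4 is reverse-coded; on a 1–5 scale, reversed = 6 − raw.
  item 1: 3
  item 3: 1
  item 4: 6 − 1 = 5
  item 5: 5
Sum = 3 + 1 + 5 + 5 = 14

14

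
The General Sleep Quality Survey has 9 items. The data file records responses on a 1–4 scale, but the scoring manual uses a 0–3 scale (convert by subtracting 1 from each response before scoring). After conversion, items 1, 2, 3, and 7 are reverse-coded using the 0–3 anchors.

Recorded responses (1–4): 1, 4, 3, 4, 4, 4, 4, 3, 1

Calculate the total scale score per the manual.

15

Convert to 0–3: 0, 3, 2, 3, 3, 3, 3, 2, 0
Reverse-coded (on a 0–3 scale, reversed = 3 − raw):
  item 1: 3 − 0 = 3
  item 2: 3 − 3 = 0
  item 3: 3 − 2 = 1
  item 7: 3 − 3 = 0
Scored: 3, 0, 1, 3, 3, 3, 0, 2, 0
Total = 15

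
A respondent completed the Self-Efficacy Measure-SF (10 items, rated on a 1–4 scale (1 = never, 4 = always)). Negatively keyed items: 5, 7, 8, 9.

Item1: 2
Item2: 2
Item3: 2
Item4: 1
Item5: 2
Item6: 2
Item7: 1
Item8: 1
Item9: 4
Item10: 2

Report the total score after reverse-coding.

23

Apply reverse scoring (reversed = (1+4) − raw = 5 − raw):
  item 5: 5 − 2 = 3
  item 7: 5 − 1 = 4
  item 8: 5 − 1 = 4
  item 9: 5 − 4 = 1
Scored items: 2, 2, 2, 1, 3, 2, 4, 4, 1, 2
Total = 2 + 2 + 2 + 1 + 3 + 2 + 4 + 4 + 1 + 2 = 23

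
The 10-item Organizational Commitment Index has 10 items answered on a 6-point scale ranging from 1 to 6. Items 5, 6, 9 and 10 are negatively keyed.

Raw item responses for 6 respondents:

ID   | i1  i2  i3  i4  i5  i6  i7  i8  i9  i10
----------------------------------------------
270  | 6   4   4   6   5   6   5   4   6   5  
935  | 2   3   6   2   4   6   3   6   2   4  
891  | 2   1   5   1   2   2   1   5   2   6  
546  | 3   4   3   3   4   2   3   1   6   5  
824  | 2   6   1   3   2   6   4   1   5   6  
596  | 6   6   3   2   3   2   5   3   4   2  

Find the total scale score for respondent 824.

26

Respondent 824 raw: 2, 6, 1, 3, 2, 6, 4, 1, 5, 6.
Reverse-coded (reverse-coded value = 7 − response):
  item 1: 2
  item 2: 6
  item 3: 1
  item 4: 3
  item 5: 7 − 2 = 5
  item 6: 7 − 6 = 1
  item 7: 4
  item 8: 1
  item 9: 7 − 5 = 2
  item 10: 7 − 6 = 1
Sum = 2 + 6 + 1 + 3 + 5 + 1 + 4 + 1 + 2 + 1 = 26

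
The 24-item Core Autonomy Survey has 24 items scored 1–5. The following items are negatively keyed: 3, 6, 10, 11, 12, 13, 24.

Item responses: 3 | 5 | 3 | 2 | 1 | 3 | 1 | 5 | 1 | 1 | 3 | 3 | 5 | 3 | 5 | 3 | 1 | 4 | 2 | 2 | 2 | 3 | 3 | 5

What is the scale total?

65

Reversing items 3, 6, 10, 11, 12, 13, & 24 with 6 − raw:
Total = 3 + 5 + (6−3) + 2 + 1 + (6−3) + 1 + 5 + 1 + (6−1) + (6−3) + (6−3) + (6−5) + 3 + 5 + 3 + 1 + 4 + 2 + 2 + 2 + 3 + 3 + (6−5)
      = 3 + 5 + 3 + 2 + 1 + 3 + 1 + 5 + 1 + 5 + 3 + 3 + 1 + 3 + 5 + 3 + 1 + 4 + 2 + 2 + 2 + 3 + 3 + 1 = 65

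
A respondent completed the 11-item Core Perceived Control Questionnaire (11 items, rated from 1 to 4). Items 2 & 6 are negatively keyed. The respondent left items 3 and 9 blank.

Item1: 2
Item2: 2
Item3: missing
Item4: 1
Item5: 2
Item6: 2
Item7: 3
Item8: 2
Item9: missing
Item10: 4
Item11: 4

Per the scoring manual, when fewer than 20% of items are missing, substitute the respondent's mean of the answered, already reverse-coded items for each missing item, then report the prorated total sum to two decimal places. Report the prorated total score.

29.33

Reverse-coded (on a 1–4 scale, reversed = 5 − raw):
  item 2: 5 − 2 = 3
  item 6: 5 − 2 = 3
Completed scored items (9 of 11): 2, 3, 1, 2, 3, 3, 2, 4, 4; sum = 24.
Person mean = 24 / 9 ≈ 2.6667
Prorated total = (24 / 9) × 11 = 29.33 (to 2 dp)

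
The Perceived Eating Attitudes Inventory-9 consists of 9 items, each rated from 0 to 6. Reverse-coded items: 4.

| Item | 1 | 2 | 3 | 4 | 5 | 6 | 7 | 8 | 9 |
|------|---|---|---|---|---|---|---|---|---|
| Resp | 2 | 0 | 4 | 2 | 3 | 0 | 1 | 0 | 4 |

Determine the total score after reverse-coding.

Reverse-coded items (reverse-coded value = 6 − response):
  item 4: 6 − 2 = 4
Scored items: 2, 0, 4, 4, 3, 0, 1, 0, 4
Total = 2 + 0 + 4 + 4 + 3 + 0 + 1 + 0 + 4 = 18

18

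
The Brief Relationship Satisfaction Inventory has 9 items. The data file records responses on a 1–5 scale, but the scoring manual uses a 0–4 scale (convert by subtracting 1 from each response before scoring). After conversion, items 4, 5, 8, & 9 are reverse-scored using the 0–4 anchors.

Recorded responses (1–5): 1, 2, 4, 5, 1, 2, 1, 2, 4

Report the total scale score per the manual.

Convert to 0–4: 0, 1, 3, 4, 0, 1, 0, 1, 3
Reverse-coded (reverse-coded value = 4 − response):
  item 4: 4 − 4 = 0
  item 5: 4 − 0 = 4
  item 8: 4 − 1 = 3
  item 9: 4 − 3 = 1
Scored: 0, 1, 3, 0, 4, 1, 0, 3, 1
Total = 13

13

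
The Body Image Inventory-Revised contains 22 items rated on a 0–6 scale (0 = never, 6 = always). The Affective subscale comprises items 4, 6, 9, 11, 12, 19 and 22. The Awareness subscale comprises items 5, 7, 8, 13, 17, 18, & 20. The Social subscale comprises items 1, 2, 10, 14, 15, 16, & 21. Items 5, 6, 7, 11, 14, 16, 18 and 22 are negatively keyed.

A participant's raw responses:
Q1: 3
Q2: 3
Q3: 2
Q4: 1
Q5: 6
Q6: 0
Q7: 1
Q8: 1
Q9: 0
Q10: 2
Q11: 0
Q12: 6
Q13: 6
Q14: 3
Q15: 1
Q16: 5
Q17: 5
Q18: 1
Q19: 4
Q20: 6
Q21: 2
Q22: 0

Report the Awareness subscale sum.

Awareness items: 5, 7, 8, 13, 17, 18, 20.
Of these, items 5, 7, & 18 are negatively keyed; on a 0–6 scale, reversed = 6 − raw.
  item 5: 6 − 6 = 0
  item 7: 6 − 1 = 5
  item 8: 1
  item 13: 6
  item 17: 5
  item 18: 6 − 1 = 5
  item 20: 6
Sum = 0 + 5 + 1 + 6 + 5 + 5 + 6 = 28

28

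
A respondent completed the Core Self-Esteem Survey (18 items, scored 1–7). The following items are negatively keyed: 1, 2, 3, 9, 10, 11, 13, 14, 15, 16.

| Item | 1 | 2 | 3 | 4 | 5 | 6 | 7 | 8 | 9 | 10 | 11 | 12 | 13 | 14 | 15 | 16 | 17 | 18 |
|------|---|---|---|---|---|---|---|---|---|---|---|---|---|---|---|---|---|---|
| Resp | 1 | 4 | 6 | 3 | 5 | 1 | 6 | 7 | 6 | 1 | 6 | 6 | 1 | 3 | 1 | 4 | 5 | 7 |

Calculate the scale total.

87

Raw sum = 73. Negatively keyed items: 1, 2, 3, 9, 10, 11, 13, 14, 15, 16; their raw sum = 33.
Each reversal replaces raw with 8 − raw, changing the total by 8 − 2·raw per item.
Total = 73 + 10·8 − 2·33 = 73 + 80 − 66 = 87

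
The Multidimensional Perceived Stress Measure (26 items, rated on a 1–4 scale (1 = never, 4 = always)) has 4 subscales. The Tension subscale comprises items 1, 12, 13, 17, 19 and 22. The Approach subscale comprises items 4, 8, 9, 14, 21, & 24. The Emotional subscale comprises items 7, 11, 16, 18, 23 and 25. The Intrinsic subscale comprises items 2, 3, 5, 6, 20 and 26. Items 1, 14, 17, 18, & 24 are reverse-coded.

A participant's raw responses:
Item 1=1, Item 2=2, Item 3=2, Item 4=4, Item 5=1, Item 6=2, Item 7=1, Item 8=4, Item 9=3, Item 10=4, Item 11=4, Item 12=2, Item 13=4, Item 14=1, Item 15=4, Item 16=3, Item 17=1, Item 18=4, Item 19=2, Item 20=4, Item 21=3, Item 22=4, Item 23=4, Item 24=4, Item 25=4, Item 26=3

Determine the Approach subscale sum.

19

Approach items: 4, 8, 9, 14, 21, 24.
Of these, items 14 & 24 are reverse-coded; on a 1–4 scale, reversed = 5 − raw.
  item 4: 4
  item 8: 4
  item 9: 3
  item 14: 5 − 1 = 4
  item 21: 3
  item 24: 5 − 4 = 1
Sum = 4 + 4 + 3 + 4 + 3 + 1 = 19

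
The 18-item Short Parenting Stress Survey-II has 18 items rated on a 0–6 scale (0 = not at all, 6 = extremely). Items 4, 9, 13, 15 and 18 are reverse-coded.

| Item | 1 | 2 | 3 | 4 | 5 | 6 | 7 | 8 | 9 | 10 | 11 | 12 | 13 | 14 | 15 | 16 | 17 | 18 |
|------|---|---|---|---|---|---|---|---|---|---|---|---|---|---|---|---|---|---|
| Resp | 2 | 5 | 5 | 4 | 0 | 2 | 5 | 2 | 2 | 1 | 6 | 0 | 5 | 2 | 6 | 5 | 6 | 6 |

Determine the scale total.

Reversing items 4, 9, 13, 15 and 18 with 6 − raw:
Total = 2 + 5 + 5 + (6−4) + 0 + 2 + 5 + 2 + (6−2) + 1 + 6 + 0 + (6−5) + 2 + (6−6) + 5 + 6 + (6−6)
      = 2 + 5 + 5 + 2 + 0 + 2 + 5 + 2 + 4 + 1 + 6 + 0 + 1 + 2 + 0 + 5 + 6 + 0 = 48

48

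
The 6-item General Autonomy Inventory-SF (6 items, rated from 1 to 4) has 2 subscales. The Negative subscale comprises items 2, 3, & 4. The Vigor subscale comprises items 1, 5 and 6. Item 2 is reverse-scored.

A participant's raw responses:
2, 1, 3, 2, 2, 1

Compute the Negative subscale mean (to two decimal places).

Negative items: 2, 3, 4.
Of these, item 2 is reverse-scored; on a 1–4 scale, reversed = 5 − raw.
  item 2: 5 − 1 = 4
  item 3: 3
  item 4: 2
Sum = 4 + 3 + 2 = 9
Mean = 9 / 3 = 3.00

3.00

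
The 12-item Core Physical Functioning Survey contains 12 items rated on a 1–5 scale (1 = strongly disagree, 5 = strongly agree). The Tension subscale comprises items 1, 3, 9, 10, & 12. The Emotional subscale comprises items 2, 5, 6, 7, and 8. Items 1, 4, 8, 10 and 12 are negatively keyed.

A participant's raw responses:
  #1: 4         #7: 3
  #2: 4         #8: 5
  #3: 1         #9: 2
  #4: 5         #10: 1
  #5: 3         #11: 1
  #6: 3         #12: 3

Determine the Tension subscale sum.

13

Tension items: 1, 3, 9, 10, 12.
Of these, items 1, 10 and 12 are negatively keyed; reverse-coded value = 6 − response.
  item 1: 6 − 4 = 2
  item 3: 1
  item 9: 2
  item 10: 6 − 1 = 5
  item 12: 6 − 3 = 3
Sum = 2 + 1 + 2 + 5 + 3 = 13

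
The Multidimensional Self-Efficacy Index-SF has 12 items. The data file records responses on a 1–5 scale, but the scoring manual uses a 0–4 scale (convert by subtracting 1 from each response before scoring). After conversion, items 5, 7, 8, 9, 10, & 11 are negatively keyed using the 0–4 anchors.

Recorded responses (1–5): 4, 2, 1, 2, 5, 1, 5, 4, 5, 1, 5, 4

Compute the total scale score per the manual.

13

Convert to 0–4: 3, 1, 0, 1, 4, 0, 4, 3, 4, 0, 4, 3
Reverse-coded (reversed = (0+4) − raw = 4 − raw):
  item 5: 4 − 4 = 0
  item 7: 4 − 4 = 0
  item 8: 4 − 3 = 1
  item 9: 4 − 4 = 0
  item 10: 4 − 0 = 4
  item 11: 4 − 4 = 0
Scored: 3, 1, 0, 1, 0, 0, 0, 1, 0, 4, 0, 3
Total = 13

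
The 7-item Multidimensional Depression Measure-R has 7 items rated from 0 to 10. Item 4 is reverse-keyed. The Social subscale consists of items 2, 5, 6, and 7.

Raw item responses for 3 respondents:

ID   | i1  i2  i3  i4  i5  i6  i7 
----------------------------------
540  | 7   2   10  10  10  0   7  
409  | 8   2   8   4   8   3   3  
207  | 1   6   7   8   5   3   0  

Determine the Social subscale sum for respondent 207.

14

Respondent 207 raw: 1, 6, 7, 8, 5, 3, 0.
Social items: 2, 5, 6, 7.
Reverse-coded (reverse-coded value = 10 − response):
  item 2: 6
  item 5: 5
  item 6: 3
  item 7: 0
Sum = 6 + 5 + 3 + 0 = 14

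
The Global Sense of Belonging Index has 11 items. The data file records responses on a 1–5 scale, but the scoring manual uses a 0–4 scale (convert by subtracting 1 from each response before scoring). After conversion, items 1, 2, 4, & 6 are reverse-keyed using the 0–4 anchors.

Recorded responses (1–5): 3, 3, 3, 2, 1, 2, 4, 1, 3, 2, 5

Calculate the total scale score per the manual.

Convert to 0–4: 2, 2, 2, 1, 0, 1, 3, 0, 2, 1, 4
Reverse-coded (reverse-coded value = 4 − response):
  item 1: 4 − 2 = 2
  item 2: 4 − 2 = 2
  item 4: 4 − 1 = 3
  item 6: 4 − 1 = 3
Scored: 2, 2, 2, 3, 0, 3, 3, 0, 2, 1, 4
Total = 22

22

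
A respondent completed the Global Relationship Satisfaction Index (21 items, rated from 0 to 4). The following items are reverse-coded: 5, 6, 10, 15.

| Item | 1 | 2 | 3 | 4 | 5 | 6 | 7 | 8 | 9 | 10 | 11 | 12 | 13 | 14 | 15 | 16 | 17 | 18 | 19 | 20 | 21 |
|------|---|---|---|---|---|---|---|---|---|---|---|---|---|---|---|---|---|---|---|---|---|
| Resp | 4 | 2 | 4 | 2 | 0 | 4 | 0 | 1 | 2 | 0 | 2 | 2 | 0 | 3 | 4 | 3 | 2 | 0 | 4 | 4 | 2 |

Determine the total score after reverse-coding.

45

Reverse-coded items (reversed = (0+4) − raw = 4 − raw):
  item 5: 4 − 0 = 4
  item 6: 4 − 4 = 0
  item 10: 4 − 0 = 4
  item 15: 4 − 4 = 0
After reverse-coding: 4, 2, 4, 2, 4, 0, 0, 1, 2, 4, 2, 2, 0, 3, 0, 3, 2, 0, 4, 4, 2
Total = 4 + 2 + 4 + 2 + 4 + 0 + 0 + 1 + 2 + 4 + 2 + 2 + 0 + 3 + 0 + 3 + 2 + 0 + 4 + 4 + 2 = 45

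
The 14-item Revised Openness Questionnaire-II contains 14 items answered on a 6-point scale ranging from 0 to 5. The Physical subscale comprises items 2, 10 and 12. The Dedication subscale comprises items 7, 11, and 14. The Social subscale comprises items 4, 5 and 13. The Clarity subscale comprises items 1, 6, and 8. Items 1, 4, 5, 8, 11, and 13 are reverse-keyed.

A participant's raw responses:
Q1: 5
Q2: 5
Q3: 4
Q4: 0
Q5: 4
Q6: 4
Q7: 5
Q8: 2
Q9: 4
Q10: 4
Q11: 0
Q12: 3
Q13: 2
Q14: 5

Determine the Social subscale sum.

9

Social items: 4, 5, 13.
Of these, items 4, 5, & 13 are reverse-keyed; on a 0–5 scale, reversed = 5 − raw.
  item 4: 5 − 0 = 5
  item 5: 5 − 4 = 1
  item 13: 5 − 2 = 3
Sum = 5 + 1 + 3 = 9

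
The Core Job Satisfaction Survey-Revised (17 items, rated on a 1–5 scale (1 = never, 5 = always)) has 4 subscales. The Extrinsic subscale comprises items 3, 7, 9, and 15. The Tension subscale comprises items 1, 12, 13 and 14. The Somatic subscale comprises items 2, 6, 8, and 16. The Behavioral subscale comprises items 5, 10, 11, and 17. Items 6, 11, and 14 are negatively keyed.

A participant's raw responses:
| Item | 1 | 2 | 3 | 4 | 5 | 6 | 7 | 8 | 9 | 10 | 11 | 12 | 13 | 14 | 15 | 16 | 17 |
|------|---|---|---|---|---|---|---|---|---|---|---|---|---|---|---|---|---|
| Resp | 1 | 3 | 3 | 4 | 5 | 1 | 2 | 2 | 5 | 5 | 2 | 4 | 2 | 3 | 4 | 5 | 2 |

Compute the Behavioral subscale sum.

Behavioral items: 5, 10, 11, 17.
Of these, item 11 is negatively keyed; reverse-coded value = 6 − response.
  item 5: 5
  item 10: 5
  item 11: 6 − 2 = 4
  item 17: 2
Sum = 5 + 5 + 4 + 2 = 16

16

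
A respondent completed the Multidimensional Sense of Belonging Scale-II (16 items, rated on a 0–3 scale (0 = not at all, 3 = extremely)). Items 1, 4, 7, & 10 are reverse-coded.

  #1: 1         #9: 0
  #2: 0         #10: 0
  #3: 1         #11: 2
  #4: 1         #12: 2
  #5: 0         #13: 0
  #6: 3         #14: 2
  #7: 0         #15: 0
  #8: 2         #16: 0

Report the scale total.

Reverse-coded items use 3 − raw:
  item 1: 3 − 1 = 2
  item 4: 3 − 1 = 2
  item 7: 3 − 0 = 3
  item 10: 3 − 0 = 3
Scored items: 2, 0, 1, 2, 0, 3, 3, 2, 0, 3, 2, 2, 0, 2, 0, 0
Total = 2 + 0 + 1 + 2 + 0 + 3 + 3 + 2 + 0 + 3 + 2 + 2 + 0 + 2 + 0 + 0 = 22

22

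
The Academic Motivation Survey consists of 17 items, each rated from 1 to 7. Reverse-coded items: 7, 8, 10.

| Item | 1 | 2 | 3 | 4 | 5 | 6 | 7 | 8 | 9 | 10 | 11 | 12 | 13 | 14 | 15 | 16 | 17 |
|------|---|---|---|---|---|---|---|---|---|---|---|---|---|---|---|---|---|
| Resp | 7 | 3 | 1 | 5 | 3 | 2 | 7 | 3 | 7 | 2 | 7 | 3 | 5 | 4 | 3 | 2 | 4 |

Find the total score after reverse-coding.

68

Apply reverse scoring (on a 1–7 scale, reversed = 8 − raw):
  item 7: 8 − 7 = 1
  item 8: 8 − 3 = 5
  item 10: 8 − 2 = 6
Scored items: 7, 3, 1, 5, 3, 2, 1, 5, 7, 6, 7, 3, 5, 4, 3, 2, 4
Total = 7 + 3 + 1 + 5 + 3 + 2 + 1 + 5 + 7 + 6 + 7 + 3 + 5 + 4 + 3 + 2 + 4 = 68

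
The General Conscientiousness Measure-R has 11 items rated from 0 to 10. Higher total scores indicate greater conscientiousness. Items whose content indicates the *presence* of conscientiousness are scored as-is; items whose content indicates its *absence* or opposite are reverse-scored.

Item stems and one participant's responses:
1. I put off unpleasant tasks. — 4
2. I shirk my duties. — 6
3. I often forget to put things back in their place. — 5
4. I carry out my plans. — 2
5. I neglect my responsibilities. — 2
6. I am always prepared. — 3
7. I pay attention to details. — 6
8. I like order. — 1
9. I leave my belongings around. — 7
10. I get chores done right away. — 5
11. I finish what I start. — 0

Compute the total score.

43

Items 1, 2, 3, 5, 9 describe the absence/opposite of conscientiousness → reverse-score.
on a 0–10 scale, reversed = 10 − raw.
  item 1: 10 − 4 = 6
  item 2: 10 − 6 = 4
  item 3: 10 − 5 = 5
  item 4: 2
  item 5: 10 − 2 = 8
  item 6: 3
  item 7: 6
  item 8: 1
  item 9: 10 − 7 = 3
  item 10: 5
  item 11: 0
Total = 6 + 4 + 5 + 2 + 8 + 3 + 6 + 1 + 3 + 5 + 0 = 43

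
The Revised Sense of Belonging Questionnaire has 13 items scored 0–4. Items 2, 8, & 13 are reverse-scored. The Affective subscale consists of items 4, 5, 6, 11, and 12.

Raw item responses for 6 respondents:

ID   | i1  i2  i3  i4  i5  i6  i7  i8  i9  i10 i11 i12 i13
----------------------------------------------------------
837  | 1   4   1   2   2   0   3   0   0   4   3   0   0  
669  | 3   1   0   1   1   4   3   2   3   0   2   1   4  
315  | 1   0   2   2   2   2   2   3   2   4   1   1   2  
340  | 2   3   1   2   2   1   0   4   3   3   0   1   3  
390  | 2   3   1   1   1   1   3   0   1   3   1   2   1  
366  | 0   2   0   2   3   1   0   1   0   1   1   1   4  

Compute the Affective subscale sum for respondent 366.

Respondent 366 raw: 0, 2, 0, 2, 3, 1, 0, 1, 0, 1, 1, 1, 4.
Affective items: 4, 5, 6, 11, 12.
Reverse-coded (reversed = (0+4) − raw = 4 − raw):
  item 4: 2
  item 5: 3
  item 6: 1
  item 11: 1
  item 12: 1
Sum = 2 + 3 + 1 + 1 + 1 = 8

8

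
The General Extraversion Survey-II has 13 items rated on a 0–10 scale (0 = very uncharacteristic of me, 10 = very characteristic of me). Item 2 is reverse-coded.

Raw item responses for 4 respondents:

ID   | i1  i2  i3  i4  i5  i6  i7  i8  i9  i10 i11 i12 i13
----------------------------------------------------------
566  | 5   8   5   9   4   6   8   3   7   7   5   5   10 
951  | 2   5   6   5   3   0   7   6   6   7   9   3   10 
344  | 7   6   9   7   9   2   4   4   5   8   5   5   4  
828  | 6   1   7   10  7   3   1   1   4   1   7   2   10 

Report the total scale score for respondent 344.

Respondent 344 raw: 7, 6, 9, 7, 9, 2, 4, 4, 5, 8, 5, 5, 4.
Reverse-coded (reversed = (0+10) − raw = 10 − raw):
  item 1: 7
  item 2: 10 − 6 = 4
  item 3: 9
  item 4: 7
  item 5: 9
  item 6: 2
  item 7: 4
  item 8: 4
  item 9: 5
  item 10: 8
  item 11: 5
  item 12: 5
  item 13: 4
Sum = 7 + 4 + 9 + 7 + 9 + 2 + 4 + 4 + 5 + 8 + 5 + 5 + 4 = 73

73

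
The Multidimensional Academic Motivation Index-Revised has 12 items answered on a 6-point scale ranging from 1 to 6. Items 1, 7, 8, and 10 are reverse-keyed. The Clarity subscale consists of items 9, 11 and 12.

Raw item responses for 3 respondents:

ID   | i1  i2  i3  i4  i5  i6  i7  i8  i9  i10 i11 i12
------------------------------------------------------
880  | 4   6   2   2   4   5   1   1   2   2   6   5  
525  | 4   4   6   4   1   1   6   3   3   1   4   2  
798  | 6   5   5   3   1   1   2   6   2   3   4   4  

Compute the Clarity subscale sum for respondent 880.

13

Respondent 880 raw: 4, 6, 2, 2, 4, 5, 1, 1, 2, 2, 6, 5.
Clarity items: 9, 11, 12.
Reverse-coded (on a 1–6 scale, reversed = 7 − raw):
  item 9: 2
  item 11: 6
  item 12: 5
Sum = 2 + 6 + 5 = 13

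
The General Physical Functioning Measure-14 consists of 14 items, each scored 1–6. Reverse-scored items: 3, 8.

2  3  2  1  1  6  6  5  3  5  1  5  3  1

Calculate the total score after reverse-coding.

44

Reverse-coded items (reverse-coded value = 7 − response):
  item 3: 7 − 2 = 5
  item 8: 7 − 5 = 2
Scored items: 2, 3, 5, 1, 1, 6, 6, 2, 3, 5, 1, 5, 3, 1
Total = 2 + 3 + 5 + 1 + 1 + 6 + 6 + 2 + 3 + 5 + 1 + 5 + 3 + 1 = 44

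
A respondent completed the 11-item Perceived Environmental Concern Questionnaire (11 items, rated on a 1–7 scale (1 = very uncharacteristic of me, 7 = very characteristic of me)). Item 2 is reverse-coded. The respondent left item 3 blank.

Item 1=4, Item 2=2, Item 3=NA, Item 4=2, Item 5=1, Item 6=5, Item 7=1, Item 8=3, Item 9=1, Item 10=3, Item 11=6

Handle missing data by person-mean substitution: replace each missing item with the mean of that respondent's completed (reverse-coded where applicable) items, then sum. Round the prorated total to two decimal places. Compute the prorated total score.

35.20

Reverse-coded (reversed = (1+7) − raw = 8 − raw):
  item 2: 8 − 2 = 6
Completed scored items (10 of 11): 4, 6, 2, 1, 5, 1, 3, 1, 3, 6; sum = 32.
Person mean = 32 / 10 ≈ 3.2000
Prorated total = (32 / 10) × 11 = 35.20 (to 2 dp)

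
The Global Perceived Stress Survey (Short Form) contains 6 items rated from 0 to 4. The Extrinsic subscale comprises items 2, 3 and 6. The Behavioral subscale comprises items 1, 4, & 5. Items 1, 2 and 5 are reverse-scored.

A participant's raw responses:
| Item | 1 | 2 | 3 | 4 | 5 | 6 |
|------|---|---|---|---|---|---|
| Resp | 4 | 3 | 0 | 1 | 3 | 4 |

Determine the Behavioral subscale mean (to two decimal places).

Behavioral items: 1, 4, 5.
Of these, items 1 & 5 are reverse-scored; reversed = (0+4) − raw = 4 − raw.
  item 1: 4 − 4 = 0
  item 4: 1
  item 5: 4 − 3 = 1
Sum = 0 + 1 + 1 = 2
Mean = 2 / 3 = 0.67

0.67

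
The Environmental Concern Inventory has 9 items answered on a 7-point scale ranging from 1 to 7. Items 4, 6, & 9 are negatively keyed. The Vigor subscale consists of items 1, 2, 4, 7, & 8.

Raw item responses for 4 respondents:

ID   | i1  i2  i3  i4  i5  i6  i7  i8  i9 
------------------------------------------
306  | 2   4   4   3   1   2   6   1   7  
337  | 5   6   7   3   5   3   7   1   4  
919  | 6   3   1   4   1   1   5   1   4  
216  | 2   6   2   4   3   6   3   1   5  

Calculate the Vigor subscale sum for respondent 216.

16

Respondent 216 raw: 2, 6, 2, 4, 3, 6, 3, 1, 5.
Vigor items: 1, 2, 4, 7, 8.
Reverse-coded (on a 1–7 scale, reversed = 8 − raw):
  item 1: 2
  item 2: 6
  item 4: 8 − 4 = 4
  item 7: 3
  item 8: 1
Sum = 2 + 6 + 4 + 3 + 1 = 16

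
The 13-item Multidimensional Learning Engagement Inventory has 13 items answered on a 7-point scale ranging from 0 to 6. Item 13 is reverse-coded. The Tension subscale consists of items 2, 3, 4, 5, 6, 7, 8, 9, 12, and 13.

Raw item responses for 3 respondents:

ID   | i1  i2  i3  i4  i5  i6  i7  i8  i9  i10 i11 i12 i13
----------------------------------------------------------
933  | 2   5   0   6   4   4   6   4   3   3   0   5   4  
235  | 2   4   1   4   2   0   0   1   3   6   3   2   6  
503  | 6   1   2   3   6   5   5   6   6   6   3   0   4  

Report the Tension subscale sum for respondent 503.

Respondent 503 raw: 6, 1, 2, 3, 6, 5, 5, 6, 6, 6, 3, 0, 4.
Tension items: 2, 3, 4, 5, 6, 7, 8, 9, 12, 13.
Reverse-coded (on a 0–6 scale, reversed = 6 − raw):
  item 2: 1
  item 3: 2
  item 4: 3
  item 5: 6
  item 6: 5
  item 7: 5
  item 8: 6
  item 9: 6
  item 12: 0
  item 13: 6 − 4 = 2
Sum = 1 + 2 + 3 + 6 + 5 + 5 + 6 + 6 + 0 + 2 = 36

36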